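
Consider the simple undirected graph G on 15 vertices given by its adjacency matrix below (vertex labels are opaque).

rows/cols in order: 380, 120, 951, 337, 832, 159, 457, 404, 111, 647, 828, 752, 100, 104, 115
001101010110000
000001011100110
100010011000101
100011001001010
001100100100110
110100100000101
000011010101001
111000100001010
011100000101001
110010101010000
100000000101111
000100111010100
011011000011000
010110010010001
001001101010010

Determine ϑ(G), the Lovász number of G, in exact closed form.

deg(380) = 6; N(380) = {951, 337, 159, 404, 647, 828}.
N(100) = {120, 951, 832, 159, 828, 752}, |N(100)| = 6.
N(828) = {380, 647, 752, 100, 104, 115}, |N(828)| = 6.
N(647) = {380, 120, 832, 457, 111, 828}, |N(647)| = 6.
deg(v) = 6 for all v (|V|=15); Kneser-type, 2-subsets of [6].
The 3 distinct eigenvalues: [6.0, 1.0, -3.0].
Lovász (edge-transitive): ϑ = −15·(-3)/((6)−(-3)) = 5.
≈ 5.0000000 (to 7 d.p.).

5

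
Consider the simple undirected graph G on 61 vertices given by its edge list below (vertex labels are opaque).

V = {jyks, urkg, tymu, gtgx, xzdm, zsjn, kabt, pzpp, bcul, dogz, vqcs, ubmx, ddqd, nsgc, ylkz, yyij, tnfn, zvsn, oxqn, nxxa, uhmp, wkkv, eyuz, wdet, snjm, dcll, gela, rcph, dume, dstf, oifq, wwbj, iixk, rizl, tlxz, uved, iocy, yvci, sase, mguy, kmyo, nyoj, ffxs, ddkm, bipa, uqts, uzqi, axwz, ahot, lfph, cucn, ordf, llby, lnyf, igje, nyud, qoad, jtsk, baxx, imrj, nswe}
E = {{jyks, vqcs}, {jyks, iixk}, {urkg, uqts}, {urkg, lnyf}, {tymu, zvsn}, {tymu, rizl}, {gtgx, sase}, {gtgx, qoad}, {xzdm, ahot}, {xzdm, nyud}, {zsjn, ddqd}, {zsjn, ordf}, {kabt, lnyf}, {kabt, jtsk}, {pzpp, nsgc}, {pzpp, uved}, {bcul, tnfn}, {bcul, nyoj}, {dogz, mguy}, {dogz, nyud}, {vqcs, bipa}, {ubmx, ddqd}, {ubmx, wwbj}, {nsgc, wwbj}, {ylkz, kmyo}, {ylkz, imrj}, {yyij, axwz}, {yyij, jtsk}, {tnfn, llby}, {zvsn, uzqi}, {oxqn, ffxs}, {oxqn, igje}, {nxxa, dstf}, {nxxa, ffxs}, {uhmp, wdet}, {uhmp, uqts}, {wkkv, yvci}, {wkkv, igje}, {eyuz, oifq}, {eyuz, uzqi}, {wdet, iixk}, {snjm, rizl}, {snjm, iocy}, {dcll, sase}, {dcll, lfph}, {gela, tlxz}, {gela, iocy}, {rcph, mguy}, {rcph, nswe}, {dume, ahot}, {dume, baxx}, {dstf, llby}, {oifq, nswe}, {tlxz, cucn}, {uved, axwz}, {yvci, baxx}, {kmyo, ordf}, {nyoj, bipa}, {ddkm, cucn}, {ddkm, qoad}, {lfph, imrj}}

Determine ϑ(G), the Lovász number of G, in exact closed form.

Vertex nyud has 2 neighbors: xzdm, dogz.
deg(oifq) = 2; N(oifq) = {eyuz, nswe}.
N(iocy) = {snjm, gela}, |N(iocy)| = 2.
Vertex ddkm has 2 neighbors: cucn, qoad.
deg(v) = 2 for all v (|V|=61); the odd cycle C_{61}.
A has 31 distinct eigenvalues ≈ [2.0, 1.9894, 1.9577, 1.9053, 1.8326, 1.7406, 1.6301, 1.5023, 1.3585, 1.2004, 1.0296, 0.8478, 0.6571, 0.4594, 0.2568, 0.0515, -0.1544, -0.3586, -0.559, -0.7535, -0.94, -1.1165, -1.2812, -1.4323, -1.5682, -1.6876, -1.789, -1.8714, -1.9341, -1.9762, -1.9973].
−61·(-2*cos(pi/61)) / ((2)−(-2*cos(pi/61))) = 61*cos(pi/61)/(cos(pi/61) + 1) = ϑ(G).
≈ 30.479766457 (to 9 d.p.).
Check 30 ≤ 61*cos(pi/61)/(cos(pi/61) + 1) ≤ 31: both strict.

61*cos(pi/61)/(cos(pi/61) + 1)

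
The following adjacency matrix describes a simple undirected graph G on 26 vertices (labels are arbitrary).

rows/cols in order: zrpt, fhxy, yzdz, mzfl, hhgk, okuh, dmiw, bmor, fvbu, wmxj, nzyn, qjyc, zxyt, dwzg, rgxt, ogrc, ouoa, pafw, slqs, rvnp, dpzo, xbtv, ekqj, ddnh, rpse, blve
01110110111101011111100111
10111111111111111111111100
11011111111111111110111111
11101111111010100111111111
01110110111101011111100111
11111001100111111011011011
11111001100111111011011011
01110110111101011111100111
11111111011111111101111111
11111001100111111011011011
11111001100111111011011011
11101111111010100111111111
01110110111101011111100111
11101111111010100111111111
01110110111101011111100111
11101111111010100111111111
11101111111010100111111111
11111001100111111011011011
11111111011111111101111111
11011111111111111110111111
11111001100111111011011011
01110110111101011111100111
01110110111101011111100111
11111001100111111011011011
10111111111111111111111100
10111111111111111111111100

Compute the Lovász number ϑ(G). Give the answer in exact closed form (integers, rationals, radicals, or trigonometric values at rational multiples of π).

7

N(nzyn) = {zrpt, fhxy, yzdz, mzfl, hhgk, bmor, fvbu, qjyc, zxyt, dwzg, rgxt, ogrc, ouoa, slqs, rvnp, xbtv, ekqj, rpse, blve}, |N(nzyn)| = 19.
N(bmor) = {fhxy, yzdz, mzfl, okuh, dmiw, fvbu, wmxj, nzyn, qjyc, dwzg, ogrc, ouoa, pafw, slqs, rvnp, dpzo, ddnh, rpse, blve}, |N(bmor)| = 19.
deg(blve) = 23; N(blve) = {zrpt, yzdz, mzfl, hhgk, okuh, dmiw, bmor, fvbu, wmxj, nzyn, qjyc, zxyt, dwzg, rgxt, ogrc, ouoa, pafw, slqs, rvnp, dpzo, xbtv, ekqj, ddnh}.
deg(xbtv) = 19; N(xbtv) = {fhxy, yzdz, mzfl, okuh, dmiw, fvbu, wmxj, nzyn, qjyc, dwzg, ogrc, ouoa, pafw, slqs, rvnp, dpzo, ddnh, rpse, blve}.
Complete 6-partite, parts [7, 7, 5, 3, 2, 2]: perfect, ϑ = α = 7.
≈ 7.000000000 (to 9 d.p.).
Sandwich: α(G)=7 ≤ ϑ(G)=7 ≤ χ(Ḡ)=7 (collapsed).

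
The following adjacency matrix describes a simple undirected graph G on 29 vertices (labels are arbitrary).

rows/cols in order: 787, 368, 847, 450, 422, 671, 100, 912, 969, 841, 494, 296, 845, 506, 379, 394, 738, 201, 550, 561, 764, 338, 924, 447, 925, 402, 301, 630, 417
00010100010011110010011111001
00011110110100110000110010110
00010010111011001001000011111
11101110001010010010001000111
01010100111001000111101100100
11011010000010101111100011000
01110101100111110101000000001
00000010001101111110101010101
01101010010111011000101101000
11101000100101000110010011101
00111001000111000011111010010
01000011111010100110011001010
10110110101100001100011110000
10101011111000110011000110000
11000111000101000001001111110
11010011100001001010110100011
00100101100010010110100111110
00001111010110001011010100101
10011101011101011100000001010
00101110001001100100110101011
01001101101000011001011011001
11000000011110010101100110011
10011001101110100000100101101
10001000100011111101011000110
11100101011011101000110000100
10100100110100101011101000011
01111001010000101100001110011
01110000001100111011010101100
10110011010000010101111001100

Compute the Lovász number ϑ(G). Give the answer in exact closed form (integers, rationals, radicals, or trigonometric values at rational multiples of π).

Vertex 296 has 14 neighbors: 368, 100, 912, 969, 841, 494, 845, 379, 201, 550, 338, 924, 402, 630.
deg(338) = 14; N(338) = {787, 368, 841, 494, 296, 845, 394, 201, 561, 764, 447, 925, 630, 417}.
deg(764) = 14; N(764) = {368, 422, 671, 912, 969, 494, 394, 738, 561, 338, 924, 925, 402, 417}.
N(845) = {787, 847, 450, 671, 100, 969, 494, 296, 738, 201, 338, 924, 447, 925}, |N(845)| = 14.
deg(v) = 14 for all v (|V|=29); Paley(29): SR with (k,λ,μ)=(14,6,7).
spec(A) ≈ [14.0, 2.19258, -3.19258] (distinct, 5 d.p.).
With N=29: ϑ(G) = 29·(-(-sqrt(29)/2 - 1/2))/(14−(-sqrt(29)/2 - 1/2)) = sqrt(29).
≈ 5.385165 (to 6 d.p.).

sqrt(29)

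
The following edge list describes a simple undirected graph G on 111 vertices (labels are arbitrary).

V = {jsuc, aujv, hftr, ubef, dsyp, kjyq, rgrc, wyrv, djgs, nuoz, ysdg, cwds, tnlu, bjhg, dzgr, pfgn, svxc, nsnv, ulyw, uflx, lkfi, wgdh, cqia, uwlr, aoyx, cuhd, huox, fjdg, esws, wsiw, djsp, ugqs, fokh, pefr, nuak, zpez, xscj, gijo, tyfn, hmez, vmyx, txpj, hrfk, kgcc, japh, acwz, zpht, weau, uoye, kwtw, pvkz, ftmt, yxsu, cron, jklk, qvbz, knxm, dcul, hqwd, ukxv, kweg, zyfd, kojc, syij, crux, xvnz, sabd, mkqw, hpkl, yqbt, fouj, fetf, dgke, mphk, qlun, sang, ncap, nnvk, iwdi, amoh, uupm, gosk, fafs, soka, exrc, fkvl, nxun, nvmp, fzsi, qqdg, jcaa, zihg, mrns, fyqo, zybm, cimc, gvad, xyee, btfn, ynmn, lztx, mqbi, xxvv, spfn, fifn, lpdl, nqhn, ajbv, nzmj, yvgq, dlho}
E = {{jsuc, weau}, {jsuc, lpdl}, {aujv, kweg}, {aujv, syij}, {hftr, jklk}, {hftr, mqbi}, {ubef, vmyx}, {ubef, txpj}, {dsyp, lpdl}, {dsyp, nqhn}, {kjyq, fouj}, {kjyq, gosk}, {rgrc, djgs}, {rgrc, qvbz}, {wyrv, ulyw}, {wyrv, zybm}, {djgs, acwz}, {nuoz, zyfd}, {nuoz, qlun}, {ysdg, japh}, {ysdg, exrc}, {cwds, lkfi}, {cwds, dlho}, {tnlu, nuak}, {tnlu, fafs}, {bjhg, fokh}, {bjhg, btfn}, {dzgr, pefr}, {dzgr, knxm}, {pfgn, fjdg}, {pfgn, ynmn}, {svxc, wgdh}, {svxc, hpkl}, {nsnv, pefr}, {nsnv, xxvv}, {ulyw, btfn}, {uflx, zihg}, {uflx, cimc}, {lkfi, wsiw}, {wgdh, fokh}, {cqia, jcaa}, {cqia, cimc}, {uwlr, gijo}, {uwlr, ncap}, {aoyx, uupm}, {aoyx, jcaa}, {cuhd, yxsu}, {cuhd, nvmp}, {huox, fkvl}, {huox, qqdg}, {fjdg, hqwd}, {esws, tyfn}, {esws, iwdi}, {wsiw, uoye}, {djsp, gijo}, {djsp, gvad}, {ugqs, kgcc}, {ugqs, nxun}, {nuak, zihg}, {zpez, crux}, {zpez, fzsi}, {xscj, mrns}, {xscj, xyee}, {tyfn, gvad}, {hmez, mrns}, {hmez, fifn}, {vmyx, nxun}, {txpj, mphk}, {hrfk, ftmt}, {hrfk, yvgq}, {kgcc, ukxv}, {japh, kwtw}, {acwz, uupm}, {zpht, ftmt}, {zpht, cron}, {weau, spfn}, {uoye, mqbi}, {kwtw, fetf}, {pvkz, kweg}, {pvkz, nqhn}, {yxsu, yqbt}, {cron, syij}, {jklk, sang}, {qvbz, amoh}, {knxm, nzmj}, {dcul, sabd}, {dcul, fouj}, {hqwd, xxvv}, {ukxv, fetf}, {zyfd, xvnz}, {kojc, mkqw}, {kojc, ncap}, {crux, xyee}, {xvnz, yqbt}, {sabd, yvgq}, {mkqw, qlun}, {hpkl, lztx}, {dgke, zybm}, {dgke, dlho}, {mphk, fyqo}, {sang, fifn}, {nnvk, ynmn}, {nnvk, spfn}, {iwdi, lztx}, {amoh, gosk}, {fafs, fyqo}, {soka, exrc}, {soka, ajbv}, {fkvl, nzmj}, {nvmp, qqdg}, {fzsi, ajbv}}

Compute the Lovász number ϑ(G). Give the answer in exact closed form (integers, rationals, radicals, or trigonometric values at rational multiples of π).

Vertex esws has 2 neighbors: tyfn, iwdi.
Vertex nuoz has 2 neighbors: zyfd, qlun.
N(nqhn) = {dsyp, pvkz}, |N(nqhn)| = 2.
N(nvmp) = {cuhd, qqdg}, |N(nvmp)| = 2.
Every vertex has degree 2 (N=111); connected 2-regular on 111 ⇒ C_{111}.
The 56 distinct eigenvalues: [2.0, 1.997, 1.987, 1.971, 1.949, 1.92, 1.886, 1.845, 1.798, 1.746, 1.688, 1.625, 1.556, 1.482, 1.404, 1.321, 1.234, 1.143, 1.049, 0.951, 0.85, 0.746, 0.64, 0.531, 0.421, 0.31, 0.198, 0.085, -0.028, -0.141, -0.254, -0.366, -0.477, -0.586, -0.693, -0.798, -0.9, -1.0, -1.096, -1.189, -1.278, -1.363, -1.444, -1.52, -1.591, -1.657, -1.718, -1.773, -1.822, -1.866, -1.904, -1.935, -1.961, -1.98, -1.993, -1.999].
With N=111: ϑ(G) = 111·(-(-1)*2*cos(pi/111))/(2−(-2*cos(pi/111))) = 111*cos(pi/111)/(cos(pi/111) + 1).
ϑ(G) ≈ 55.488884.
55 ≤ 111*cos(pi/111)/(cos(pi/111) + 1) ≤ 56: both strict.

111*cos(pi/111)/(cos(pi/111) + 1)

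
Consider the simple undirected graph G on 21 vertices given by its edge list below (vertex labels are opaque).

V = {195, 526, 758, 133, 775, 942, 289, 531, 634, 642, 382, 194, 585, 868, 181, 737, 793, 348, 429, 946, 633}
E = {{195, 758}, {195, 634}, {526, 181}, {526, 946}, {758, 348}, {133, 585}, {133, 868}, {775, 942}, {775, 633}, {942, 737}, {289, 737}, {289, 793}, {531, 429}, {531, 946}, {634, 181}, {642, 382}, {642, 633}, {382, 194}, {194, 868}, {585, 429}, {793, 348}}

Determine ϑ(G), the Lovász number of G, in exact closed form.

21*cos(pi/21)/(cos(pi/21) + 1)

deg(758) = 2; N(758) = {195, 348}.
Vertex 194 has 2 neighbors: 382, 868.
N(348) = {758, 793}, |N(348)| = 2.
N(181) = {526, 634}, |N(181)| = 2.
deg(v) = 2 for all v (|V|=21); the odd cycle C_{21}.
spec(A) ≈ [2.0, 1.9111, 1.6525, 1.247, 0.7307, 0.1495, -0.445, -1.0, -1.4661, -1.8019, -1.9777] (distinct, 4 d.p.).
With N=21: ϑ(G) = 21·(-(-1)*2*cos(pi/21))/(2−(-2*cos(pi/21))) = 21*cos(pi/21)/(cos(pi/21) + 1).
= 10.441033… (decimal).
α=10, χ(Ḡ)=11; ϑ=21*cos(pi/21)/(cos(pi/21) + 1) lies between (both strict).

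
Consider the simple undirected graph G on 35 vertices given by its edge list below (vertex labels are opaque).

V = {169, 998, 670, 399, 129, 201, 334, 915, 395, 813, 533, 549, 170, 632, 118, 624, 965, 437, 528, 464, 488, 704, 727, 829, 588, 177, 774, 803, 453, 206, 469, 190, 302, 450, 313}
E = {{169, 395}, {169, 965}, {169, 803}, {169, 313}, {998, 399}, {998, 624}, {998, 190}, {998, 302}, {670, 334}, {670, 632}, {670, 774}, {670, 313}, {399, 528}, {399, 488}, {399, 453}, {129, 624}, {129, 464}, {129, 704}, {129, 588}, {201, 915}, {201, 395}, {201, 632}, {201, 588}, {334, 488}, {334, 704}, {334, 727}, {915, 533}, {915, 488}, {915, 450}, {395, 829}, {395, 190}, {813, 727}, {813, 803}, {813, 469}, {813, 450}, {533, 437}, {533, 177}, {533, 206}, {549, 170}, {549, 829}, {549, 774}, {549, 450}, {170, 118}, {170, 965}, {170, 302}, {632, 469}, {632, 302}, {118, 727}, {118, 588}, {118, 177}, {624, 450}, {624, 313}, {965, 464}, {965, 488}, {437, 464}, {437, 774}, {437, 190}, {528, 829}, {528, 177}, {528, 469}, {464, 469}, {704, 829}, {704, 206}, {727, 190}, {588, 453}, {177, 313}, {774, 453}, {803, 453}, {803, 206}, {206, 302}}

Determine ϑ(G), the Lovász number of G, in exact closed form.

15

deg(453) = 4; N(453) = {399, 588, 774, 803}.
N(399) = {998, 528, 488, 453}, |N(399)| = 4.
deg(488) = 4; N(488) = {399, 334, 915, 965}.
Vertex 533 has 4 neighbors: 915, 437, 177, 206.
35-vertex 4-regular graph: Kneser K(7,3) on C(7,3)=35 vertices.
The 4 distinct eigenvalues: [4.0, 2.0, -1.0, -3.0].
ϑ = −N·λ_min/(λ_max−λ_min) = −35·(-3)/(4−(-3)) = 15.
Numerically 15.00000000.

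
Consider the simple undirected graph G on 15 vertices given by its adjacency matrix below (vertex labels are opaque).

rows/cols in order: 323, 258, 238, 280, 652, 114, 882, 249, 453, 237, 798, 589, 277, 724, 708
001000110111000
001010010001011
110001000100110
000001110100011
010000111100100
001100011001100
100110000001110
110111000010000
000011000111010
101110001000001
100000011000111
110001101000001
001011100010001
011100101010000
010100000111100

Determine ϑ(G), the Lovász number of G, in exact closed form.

5

N(238) = {323, 258, 114, 237, 277, 724}, |N(238)| = 6.
Vertex 323 has 6 neighbors: 238, 882, 249, 237, 798, 589.
Vertex 652 has 6 neighbors: 258, 882, 249, 453, 237, 277.
Vertex 589 has 6 neighbors: 323, 258, 114, 882, 453, 708.
15-vertex 6-regular graph: this is K(6,2), the Kneser graph.
The 3 distinct eigenvalues: [6.0, 1.0, -3.0].
λ_max=6, λ_min=-3; ϑ = −15·λ_min/(λ_max−λ_min) = 5.
Numerically 5.0000000.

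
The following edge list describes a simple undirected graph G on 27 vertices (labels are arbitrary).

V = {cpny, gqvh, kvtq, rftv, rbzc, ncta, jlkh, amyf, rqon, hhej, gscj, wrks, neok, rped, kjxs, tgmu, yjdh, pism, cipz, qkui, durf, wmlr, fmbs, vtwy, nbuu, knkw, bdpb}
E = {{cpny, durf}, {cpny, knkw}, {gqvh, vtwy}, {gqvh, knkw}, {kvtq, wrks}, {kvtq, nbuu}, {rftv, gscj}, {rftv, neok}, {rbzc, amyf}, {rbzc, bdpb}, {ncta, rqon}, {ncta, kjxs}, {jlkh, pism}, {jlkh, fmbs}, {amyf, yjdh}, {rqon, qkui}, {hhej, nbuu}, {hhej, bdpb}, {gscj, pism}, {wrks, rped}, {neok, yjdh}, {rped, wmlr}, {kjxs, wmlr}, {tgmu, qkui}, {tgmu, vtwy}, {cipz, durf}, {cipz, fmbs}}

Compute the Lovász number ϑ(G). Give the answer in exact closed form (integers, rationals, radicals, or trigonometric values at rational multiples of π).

deg(yjdh) = 2; N(yjdh) = {amyf, neok}.
N(fmbs) = {jlkh, cipz}, |N(fmbs)| = 2.
N(cipz) = {durf, fmbs}, |N(cipz)| = 2.
N(tgmu) = {qkui, vtwy}, |N(tgmu)| = 2.
2-regular, N=27; a single 27-cycle (edge-transitive).
The 14 distinct eigenvalues: [2.0, 1.94609, 1.78727, 1.53209, 1.19432, 0.79216, 0.3473, -0.11629, -0.57361, -1.0, -1.37248, -1.67098, -1.87939, -1.98648].
Lovász (edge-transitive): ϑ = −27·(-2*cos(pi/27))/((2)−(-2*cos(pi/27))) = 27*cos(pi/27)/(cos(pi/27) + 1).
≈ 13.454204 (to 6 d.p.).
Sandwich: α(G)=13 ≤ ϑ(G)=27*cos(pi/27)/(cos(pi/27) + 1) ≤ χ(Ḡ)=14 (both strict).

27*cos(pi/27)/(cos(pi/27) + 1)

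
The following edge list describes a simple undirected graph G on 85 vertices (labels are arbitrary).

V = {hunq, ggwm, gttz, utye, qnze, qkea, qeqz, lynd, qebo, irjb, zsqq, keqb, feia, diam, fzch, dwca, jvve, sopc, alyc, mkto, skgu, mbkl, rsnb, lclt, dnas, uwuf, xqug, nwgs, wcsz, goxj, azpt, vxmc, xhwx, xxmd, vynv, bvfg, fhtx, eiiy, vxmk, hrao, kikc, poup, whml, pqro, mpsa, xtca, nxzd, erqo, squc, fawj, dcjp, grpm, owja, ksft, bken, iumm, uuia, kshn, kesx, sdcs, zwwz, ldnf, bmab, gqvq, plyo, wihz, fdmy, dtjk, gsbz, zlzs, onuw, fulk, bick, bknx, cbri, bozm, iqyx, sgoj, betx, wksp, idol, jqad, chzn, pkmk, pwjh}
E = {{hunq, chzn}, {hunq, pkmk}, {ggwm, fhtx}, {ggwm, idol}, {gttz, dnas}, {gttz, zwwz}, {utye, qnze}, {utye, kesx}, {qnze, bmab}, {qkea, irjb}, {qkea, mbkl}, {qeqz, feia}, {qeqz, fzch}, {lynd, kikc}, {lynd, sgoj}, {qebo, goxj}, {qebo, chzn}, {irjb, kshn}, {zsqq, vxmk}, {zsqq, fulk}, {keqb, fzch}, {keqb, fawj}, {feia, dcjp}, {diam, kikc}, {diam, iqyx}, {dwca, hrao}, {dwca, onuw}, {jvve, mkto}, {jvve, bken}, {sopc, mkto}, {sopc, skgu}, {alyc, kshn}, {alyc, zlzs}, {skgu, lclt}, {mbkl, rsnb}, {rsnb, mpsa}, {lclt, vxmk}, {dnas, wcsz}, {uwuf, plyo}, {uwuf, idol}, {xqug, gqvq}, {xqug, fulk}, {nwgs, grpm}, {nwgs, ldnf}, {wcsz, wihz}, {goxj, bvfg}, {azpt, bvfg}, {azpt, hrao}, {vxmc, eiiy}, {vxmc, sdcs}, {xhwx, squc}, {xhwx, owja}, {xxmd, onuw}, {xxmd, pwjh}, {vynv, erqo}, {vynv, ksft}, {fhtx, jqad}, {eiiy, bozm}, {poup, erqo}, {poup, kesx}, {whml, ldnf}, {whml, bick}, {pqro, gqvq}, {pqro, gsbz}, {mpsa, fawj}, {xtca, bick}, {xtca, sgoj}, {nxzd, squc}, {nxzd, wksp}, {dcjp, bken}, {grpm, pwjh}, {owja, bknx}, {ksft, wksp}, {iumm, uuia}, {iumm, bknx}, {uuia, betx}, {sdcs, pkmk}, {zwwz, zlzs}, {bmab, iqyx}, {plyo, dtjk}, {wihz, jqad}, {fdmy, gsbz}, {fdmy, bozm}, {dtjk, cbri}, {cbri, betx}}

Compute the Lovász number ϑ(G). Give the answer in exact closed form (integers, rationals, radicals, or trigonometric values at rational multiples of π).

deg(nwgs) = 2; N(nwgs) = {grpm, ldnf}.
Vertex zsqq has 2 neighbors: vxmk, fulk.
deg(vynv) = 2; N(vynv) = {erqo, ksft}.
deg(pqro) = 2; N(pqro) = {gqvq, gsbz}.
deg(v) = 2 for all v (|V|=85); a single 85-cycle (edge-transitive).
spec(A) ≈ [2.0, 1.995, 1.978, 1.951, 1.913, 1.865, 1.806, 1.738, 1.66, 1.573, 1.478, 1.374, 1.263, 1.145, 1.021, 0.891, 0.757, 0.618, 0.476, 0.331, 0.185, 0.037, -0.111, -0.258, -0.404, -0.547, -0.688, -0.825, -0.957, -1.084, -1.205, -1.32, -1.427, -1.527, -1.618, -1.7, -1.774, -1.837, -1.89, -1.933, -1.966, -1.988, -1.999] (distinct, 3 d.p.).
ϑ = −N·λ_min/(λ_max−λ_min) = −85·(-2*cos(pi/85))/(2−(-2*cos(pi/85))) = 85*cos(pi/85)/(cos(pi/85) + 1).
Numerically 42.4854826.
Check 42 ≤ 85*cos(pi/85)/(cos(pi/85) + 1) ≤ 43: both strict.

85*cos(pi/85)/(cos(pi/85) + 1)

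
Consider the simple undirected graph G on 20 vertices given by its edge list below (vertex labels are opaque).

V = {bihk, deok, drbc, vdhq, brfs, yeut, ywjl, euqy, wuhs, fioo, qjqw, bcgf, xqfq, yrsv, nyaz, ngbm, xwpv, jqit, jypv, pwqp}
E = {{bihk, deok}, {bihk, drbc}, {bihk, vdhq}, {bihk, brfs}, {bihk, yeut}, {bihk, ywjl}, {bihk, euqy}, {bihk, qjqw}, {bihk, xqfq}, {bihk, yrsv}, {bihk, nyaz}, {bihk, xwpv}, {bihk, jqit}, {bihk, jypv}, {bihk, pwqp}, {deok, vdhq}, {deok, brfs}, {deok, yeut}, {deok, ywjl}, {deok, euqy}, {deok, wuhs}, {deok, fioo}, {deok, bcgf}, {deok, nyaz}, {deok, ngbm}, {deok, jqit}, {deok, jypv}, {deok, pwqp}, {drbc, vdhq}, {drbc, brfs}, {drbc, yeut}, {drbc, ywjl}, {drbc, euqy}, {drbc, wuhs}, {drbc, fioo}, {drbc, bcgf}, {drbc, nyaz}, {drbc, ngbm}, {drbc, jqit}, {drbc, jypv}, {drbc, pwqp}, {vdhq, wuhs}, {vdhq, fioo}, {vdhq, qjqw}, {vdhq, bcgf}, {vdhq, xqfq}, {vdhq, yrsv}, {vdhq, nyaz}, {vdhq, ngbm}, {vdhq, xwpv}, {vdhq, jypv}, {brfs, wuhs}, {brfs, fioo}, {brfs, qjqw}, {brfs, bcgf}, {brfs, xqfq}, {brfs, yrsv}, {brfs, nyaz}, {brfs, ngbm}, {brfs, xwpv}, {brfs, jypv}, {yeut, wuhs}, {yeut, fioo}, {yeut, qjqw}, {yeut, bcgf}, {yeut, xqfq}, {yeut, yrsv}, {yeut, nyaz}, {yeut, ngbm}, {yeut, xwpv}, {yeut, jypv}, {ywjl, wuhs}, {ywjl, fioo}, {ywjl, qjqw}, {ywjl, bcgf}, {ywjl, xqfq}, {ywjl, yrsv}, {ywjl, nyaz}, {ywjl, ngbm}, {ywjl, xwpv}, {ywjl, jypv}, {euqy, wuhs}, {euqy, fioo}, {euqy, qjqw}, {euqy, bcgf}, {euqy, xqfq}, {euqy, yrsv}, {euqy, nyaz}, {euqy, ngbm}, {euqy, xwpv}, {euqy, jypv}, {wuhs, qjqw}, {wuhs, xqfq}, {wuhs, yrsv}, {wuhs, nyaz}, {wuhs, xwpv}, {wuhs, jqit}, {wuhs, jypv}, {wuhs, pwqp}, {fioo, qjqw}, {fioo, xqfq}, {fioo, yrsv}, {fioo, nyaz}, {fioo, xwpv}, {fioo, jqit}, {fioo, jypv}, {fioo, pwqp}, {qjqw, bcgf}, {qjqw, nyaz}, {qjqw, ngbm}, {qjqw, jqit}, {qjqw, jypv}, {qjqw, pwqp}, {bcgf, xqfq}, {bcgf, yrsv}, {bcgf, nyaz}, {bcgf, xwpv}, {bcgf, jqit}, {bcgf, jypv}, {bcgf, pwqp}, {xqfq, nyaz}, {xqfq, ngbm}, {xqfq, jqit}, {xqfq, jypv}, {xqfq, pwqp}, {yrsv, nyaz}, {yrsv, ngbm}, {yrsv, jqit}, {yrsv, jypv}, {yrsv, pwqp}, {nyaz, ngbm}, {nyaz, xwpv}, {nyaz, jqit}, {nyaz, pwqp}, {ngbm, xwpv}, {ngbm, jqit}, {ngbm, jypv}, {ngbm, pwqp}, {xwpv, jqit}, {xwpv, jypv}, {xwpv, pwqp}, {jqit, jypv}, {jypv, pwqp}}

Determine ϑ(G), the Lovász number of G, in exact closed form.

7

N(fioo) = {deok, drbc, vdhq, brfs, yeut, ywjl, euqy, qjqw, xqfq, yrsv, nyaz, xwpv, jqit, jypv, pwqp}, |N(fioo)| = 15.
N(wuhs) = {deok, drbc, vdhq, brfs, yeut, ywjl, euqy, qjqw, xqfq, yrsv, nyaz, xwpv, jqit, jypv, pwqp}, |N(wuhs)| = 15.
Vertex ngbm has 15 neighbors: deok, drbc, vdhq, brfs, yeut, ywjl, euqy, qjqw, xqfq, yrsv, nyaz, xwpv, jqit, jypv, pwqp.
deg(yeut) = 13; N(yeut) = {bihk, deok, drbc, wuhs, fioo, qjqw, bcgf, xqfq, yrsv, nyaz, ngbm, xwpv, jypv}.
Complete 4-partite, parts [7, 6, 5, 2]: perfect, ϑ = α = 7.
ϑ(G) ≈ 7.000000000.
Check 7 ≤ 7 ≤ 7: collapsed.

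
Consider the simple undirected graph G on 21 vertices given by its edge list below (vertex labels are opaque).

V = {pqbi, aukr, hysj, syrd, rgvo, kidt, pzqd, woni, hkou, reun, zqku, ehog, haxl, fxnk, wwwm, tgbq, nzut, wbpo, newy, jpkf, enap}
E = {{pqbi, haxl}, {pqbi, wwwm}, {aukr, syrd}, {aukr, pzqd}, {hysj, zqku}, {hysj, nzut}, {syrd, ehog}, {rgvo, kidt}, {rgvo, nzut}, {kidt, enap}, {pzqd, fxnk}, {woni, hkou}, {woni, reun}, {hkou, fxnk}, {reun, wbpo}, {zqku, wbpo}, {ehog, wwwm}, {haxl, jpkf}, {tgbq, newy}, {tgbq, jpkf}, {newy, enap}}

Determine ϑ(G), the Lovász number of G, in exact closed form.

21*cos(pi/21)/(cos(pi/21) + 1)

deg(enap) = 2; N(enap) = {kidt, newy}.
deg(zqku) = 2; N(zqku) = {hysj, wbpo}.
deg(pzqd) = 2; N(pzqd) = {aukr, fxnk}.
Vertex hkou has 2 neighbors: woni, fxnk.
deg(v) = 2 for all v (|V|=21); connected 2-regular on 21 ⇒ C_{21}.
spec(A) ≈ [2.0, 1.911146, 1.652478, 1.24698, 0.730682, 0.14946, -0.445042, -1.0, -1.466104, -1.801938, -1.977662] (distinct, 6 d.p.).
Lovász: ϑ = −21(-2*cos(pi/21))/(2+-(-1)*2*cos(pi/21)) = 21*cos(pi/21)/(cos(pi/21) + 1).
≈ 10.4410 (to 4 d.p.).
α=10, χ(Ḡ)=11; ϑ=21*cos(pi/21)/(cos(pi/21) + 1) lies between (both strict).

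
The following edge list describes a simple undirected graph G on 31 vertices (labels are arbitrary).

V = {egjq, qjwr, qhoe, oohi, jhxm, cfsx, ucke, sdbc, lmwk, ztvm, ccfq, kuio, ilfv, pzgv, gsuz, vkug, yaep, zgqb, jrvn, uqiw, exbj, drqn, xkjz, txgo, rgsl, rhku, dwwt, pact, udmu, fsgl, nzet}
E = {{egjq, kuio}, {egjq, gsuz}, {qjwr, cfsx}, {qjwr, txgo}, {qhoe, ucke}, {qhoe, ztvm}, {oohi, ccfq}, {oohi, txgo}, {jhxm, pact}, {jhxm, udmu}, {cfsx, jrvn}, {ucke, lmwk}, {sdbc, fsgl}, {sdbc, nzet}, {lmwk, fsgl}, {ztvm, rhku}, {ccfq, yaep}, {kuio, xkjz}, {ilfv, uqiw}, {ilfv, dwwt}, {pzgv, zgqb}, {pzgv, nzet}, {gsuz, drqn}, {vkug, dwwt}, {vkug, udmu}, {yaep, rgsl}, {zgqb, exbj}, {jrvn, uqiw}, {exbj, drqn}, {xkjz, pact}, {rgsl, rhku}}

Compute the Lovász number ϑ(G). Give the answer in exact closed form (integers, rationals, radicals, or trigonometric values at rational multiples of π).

31*cos(pi/31)/(cos(pi/31) + 1)

Vertex uqiw has 2 neighbors: ilfv, jrvn.
deg(gsuz) = 2; N(gsuz) = {egjq, drqn}.
Vertex ztvm has 2 neighbors: qhoe, rhku.
deg(jhxm) = 2; N(jhxm) = {pact, udmu}.
2-regular, N=31; the odd cycle C_{31}.
Distinct eigenvalues (to 6 d.p.): [2.0, 1.95906, 1.837916, 1.641527, 1.377934, 1.057928, 0.694611, 0.302856, -0.101298, -0.501305, -0.880788, -1.224212, -1.517516, -1.748693, -1.908279, -1.989739].
λ_max=2, λ_min=-2*cos(pi/31); ϑ = −31·λ_min/(λ_max−λ_min) = 31*cos(pi/31)/(cos(pi/31) + 1).
≈ 15.46013499 (to 8 d.p.).
Lovász sandwich 15 ≤ 31*cos(pi/31)/(cos(pi/31) + 1) ≤ 16: both strict.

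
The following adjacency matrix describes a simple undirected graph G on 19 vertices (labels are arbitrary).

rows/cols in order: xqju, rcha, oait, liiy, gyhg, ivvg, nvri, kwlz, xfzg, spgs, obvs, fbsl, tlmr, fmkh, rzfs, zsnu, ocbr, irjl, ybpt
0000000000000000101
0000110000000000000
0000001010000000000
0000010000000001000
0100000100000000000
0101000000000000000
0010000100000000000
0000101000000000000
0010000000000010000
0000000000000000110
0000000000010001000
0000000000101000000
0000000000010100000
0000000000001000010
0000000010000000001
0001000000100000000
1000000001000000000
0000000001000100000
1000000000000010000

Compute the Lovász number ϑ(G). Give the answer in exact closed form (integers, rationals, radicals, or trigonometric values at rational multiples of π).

Vertex spgs has 2 neighbors: ocbr, irjl.
N(oait) = {nvri, xfzg}, |N(oait)| = 2.
deg(ocbr) = 2; N(ocbr) = {xqju, spgs}.
N(rcha) = {gyhg, ivvg}, |N(rcha)| = 2.
2-regular, N=19; the odd cycle C_{19}.
The 10 distinct eigenvalues: [2.0, 1.892, 1.578, 1.094, 0.491, -0.165, -0.803, -1.355, -1.759, -1.973].
Lovász: ϑ = −19(-2*cos(pi/19))/(2+-(-1)*2*cos(pi/19)) = 19*cos(pi/19)/(cos(pi/19) + 1).
= 9.4348… (decimal).
Check 9 ≤ 19*cos(pi/19)/(cos(pi/19) + 1) ≤ 10: both strict.

19*cos(pi/19)/(cos(pi/19) + 1)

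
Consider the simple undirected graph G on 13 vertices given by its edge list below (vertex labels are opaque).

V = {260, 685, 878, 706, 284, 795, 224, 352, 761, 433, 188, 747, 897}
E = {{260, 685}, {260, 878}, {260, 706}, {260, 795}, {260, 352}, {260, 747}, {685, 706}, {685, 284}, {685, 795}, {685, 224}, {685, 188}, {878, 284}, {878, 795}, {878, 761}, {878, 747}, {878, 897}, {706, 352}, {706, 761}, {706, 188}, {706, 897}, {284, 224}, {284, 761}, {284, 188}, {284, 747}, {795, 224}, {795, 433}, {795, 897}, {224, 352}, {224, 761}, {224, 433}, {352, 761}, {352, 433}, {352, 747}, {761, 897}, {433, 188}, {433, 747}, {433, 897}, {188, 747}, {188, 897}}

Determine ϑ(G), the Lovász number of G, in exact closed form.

sqrt(13)

Vertex 897 has 6 neighbors: 878, 706, 795, 761, 433, 188.
N(352) = {260, 706, 224, 761, 433, 747}, |N(352)| = 6.
deg(685) = 6; N(685) = {260, 706, 284, 795, 224, 188}.
Vertex 188 has 6 neighbors: 685, 706, 284, 433, 747, 897.
Every vertex has degree 6 (N=13); Paley(13): SR with (k,λ,μ)=(6,2,3).
Distinct eigenvalues (to 4 d.p.): [6.0, 1.3028, -2.3028].
ϑ = −N·λ_min/(λ_max−λ_min) = −13·(-sqrt(13)/2 - 1/2)/(6−(-sqrt(13)/2 - 1/2)) = sqrt(13).
ϑ(G) ≈ 3.6056.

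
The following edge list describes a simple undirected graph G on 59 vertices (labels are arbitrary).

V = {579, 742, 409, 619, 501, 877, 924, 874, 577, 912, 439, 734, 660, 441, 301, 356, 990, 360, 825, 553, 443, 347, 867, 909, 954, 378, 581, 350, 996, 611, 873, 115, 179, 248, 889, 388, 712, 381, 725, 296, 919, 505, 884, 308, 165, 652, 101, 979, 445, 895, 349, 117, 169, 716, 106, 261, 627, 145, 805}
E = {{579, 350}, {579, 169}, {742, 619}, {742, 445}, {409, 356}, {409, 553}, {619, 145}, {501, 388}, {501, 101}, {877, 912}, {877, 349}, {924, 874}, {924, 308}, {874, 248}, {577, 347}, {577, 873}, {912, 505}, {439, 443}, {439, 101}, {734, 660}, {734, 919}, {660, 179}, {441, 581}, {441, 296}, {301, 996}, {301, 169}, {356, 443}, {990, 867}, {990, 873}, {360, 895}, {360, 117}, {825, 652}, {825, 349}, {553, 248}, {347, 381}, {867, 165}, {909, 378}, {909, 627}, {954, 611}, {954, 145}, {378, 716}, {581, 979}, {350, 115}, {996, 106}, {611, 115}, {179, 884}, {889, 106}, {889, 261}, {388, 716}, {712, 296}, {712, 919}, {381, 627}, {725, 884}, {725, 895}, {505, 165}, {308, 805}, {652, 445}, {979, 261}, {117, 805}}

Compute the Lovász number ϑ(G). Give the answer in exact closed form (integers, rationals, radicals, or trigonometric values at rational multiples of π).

Vertex 652 has 2 neighbors: 825, 445.
N(895) = {360, 725}, |N(895)| = 2.
N(441) = {581, 296}, |N(441)| = 2.
Vertex 619 has 2 neighbors: 742, 145.
G on 59 vertices is 2-regular; this is C_{59}, the 59-cycle.
spec(A) ≈ [2.0, 1.9887, 1.9548, 1.8988, 1.8213, 1.7231, 1.6054, 1.4695, 1.317, 1.1496, 0.9691, 0.7776, 0.5774, 0.3706, 0.1596, -0.0532, -0.2655, -0.4747, -0.6785, -0.8746, -1.0608, -1.235, -1.3953, -1.5397, -1.6666, -1.7747, -1.8627, -1.9295, -1.9745, -1.9972] (distinct, 4 d.p.).
ϑ = −N·λ_min/(λ_max−λ_min) = −59·(-2*cos(pi/59))/(2−(-2*cos(pi/59))) = 59*cos(pi/59)/(cos(pi/59) + 1).
Numerically 29.47907994.
Lovász sandwich 29 ≤ 59*cos(pi/59)/(cos(pi/59) + 1) ≤ 30: both strict.

59*cos(pi/59)/(cos(pi/59) + 1)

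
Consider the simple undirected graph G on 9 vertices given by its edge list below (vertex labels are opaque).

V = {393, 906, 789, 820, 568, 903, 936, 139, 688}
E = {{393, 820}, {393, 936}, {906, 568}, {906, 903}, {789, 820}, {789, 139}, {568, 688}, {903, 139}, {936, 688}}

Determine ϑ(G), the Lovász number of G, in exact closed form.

deg(789) = 2; N(789) = {820, 139}.
Vertex 393 has 2 neighbors: 820, 936.
N(820) = {393, 789}, |N(820)| = 2.
deg(688) = 2; N(688) = {568, 936}.
deg(v) = 2 for all v (|V|=9); a single 9-cycle (edge-transitive).
A has 5 distinct eigenvalues ≈ [2.0, 1.532, 0.347, -1.0, -1.879].
λ_max=2, λ_min=-2*cos(pi/9); ϑ = −9·λ_min/(λ_max−λ_min) = 9*cos(pi/9)/(cos(pi/9) + 1).
ϑ(G) ≈ 4.36009.
α=4, χ(Ḡ)=5; ϑ=9*cos(pi/9)/(cos(pi/9) + 1) lies between (both strict).

9*cos(pi/9)/(cos(pi/9) + 1)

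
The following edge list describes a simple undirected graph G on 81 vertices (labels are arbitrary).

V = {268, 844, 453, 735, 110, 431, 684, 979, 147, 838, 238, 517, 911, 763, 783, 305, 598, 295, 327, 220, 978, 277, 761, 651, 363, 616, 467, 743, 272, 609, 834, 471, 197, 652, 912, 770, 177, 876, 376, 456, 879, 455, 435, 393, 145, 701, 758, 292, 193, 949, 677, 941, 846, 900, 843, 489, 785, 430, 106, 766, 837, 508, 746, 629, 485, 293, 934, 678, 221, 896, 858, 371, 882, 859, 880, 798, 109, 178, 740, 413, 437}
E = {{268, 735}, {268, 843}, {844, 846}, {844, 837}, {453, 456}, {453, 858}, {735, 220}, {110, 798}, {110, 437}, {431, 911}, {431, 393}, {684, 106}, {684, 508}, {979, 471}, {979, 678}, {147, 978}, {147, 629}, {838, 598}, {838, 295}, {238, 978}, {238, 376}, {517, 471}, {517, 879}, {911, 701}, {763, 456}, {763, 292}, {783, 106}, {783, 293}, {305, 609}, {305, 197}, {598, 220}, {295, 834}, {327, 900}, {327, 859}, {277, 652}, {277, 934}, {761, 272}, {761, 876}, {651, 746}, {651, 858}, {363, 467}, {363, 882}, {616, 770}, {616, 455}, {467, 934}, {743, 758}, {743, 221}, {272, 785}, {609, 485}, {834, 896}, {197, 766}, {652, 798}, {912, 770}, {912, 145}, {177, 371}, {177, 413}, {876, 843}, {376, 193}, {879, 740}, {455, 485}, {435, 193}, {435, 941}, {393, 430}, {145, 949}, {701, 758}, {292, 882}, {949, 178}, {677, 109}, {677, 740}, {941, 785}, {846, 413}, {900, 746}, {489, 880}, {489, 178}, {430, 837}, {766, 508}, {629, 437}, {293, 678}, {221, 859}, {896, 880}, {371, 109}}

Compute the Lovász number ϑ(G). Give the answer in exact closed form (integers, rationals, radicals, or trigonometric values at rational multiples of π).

81*cos(pi/81)/(cos(pi/81) + 1)

deg(147) = 2; N(147) = {978, 629}.
deg(979) = 2; N(979) = {471, 678}.
N(934) = {277, 467}, |N(934)| = 2.
deg(268) = 2; N(268) = {735, 843}.
G on 81 vertices is 2-regular; this is C_{81}, the 81-cycle.
spec(A) ≈ [2.0, 1.994, 1.976, 1.9461, 1.9045, 1.8514, 1.7873, 1.7123, 1.6271, 1.5321, 1.4279, 1.315, 1.1943, 1.0664, 0.9321, 0.7922, 0.6475, 0.4989, 0.3473, 0.1936, 0.0388, -0.1163, -0.2707, -0.4234, -0.5736, -0.7204, -0.8628, -1.0, -1.1312, -1.2556, -1.3725, -1.4811, -1.5808, -1.671, -1.7511, -1.8207, -1.8794, -1.9267, -1.9625, -1.9865, -1.9985] (distinct, 4 d.p.).
−81·(-2*cos(pi/81)) / ((2)−(-2*cos(pi/81))) = 81*cos(pi/81)/(cos(pi/81) + 1) = ϑ(G).
ϑ(G) ≈ 40.48477.
Check 40 ≤ 81*cos(pi/81)/(cos(pi/81) + 1) ≤ 41: both strict.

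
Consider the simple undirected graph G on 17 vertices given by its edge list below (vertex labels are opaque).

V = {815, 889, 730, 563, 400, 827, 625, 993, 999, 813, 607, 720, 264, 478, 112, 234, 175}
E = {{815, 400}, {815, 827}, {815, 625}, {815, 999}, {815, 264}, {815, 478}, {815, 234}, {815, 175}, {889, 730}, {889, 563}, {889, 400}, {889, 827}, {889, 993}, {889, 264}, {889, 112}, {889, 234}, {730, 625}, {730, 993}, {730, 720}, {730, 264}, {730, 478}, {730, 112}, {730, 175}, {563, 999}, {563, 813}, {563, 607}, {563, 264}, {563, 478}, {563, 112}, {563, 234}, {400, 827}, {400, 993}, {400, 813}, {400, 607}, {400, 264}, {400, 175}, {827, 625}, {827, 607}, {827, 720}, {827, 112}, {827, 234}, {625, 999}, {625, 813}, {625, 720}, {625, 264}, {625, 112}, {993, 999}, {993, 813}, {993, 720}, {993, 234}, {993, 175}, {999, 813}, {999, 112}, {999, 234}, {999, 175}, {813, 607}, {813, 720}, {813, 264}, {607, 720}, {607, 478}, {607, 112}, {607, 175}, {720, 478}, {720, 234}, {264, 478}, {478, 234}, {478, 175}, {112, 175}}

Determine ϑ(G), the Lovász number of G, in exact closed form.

sqrt(17)

Vertex 264 has 8 neighbors: 815, 889, 730, 563, 400, 625, 813, 478.
N(478) = {815, 730, 563, 607, 720, 264, 234, 175}, |N(478)| = 8.
Vertex 234 has 8 neighbors: 815, 889, 563, 827, 993, 999, 720, 478.
Vertex 889 has 8 neighbors: 730, 563, 400, 827, 993, 264, 112, 234.
Regular of degree 8 on 17 vertices: SR(17,8,3,4) — a Paley graph.
The 3 distinct eigenvalues: [8.0, 1.56155, -2.56155].
−17·(-sqrt(17)/2 - 1/2) / ((8)−(-sqrt(17)/2 - 1/2)) = sqrt(17) = ϑ(G).
Numerically 4.123105626.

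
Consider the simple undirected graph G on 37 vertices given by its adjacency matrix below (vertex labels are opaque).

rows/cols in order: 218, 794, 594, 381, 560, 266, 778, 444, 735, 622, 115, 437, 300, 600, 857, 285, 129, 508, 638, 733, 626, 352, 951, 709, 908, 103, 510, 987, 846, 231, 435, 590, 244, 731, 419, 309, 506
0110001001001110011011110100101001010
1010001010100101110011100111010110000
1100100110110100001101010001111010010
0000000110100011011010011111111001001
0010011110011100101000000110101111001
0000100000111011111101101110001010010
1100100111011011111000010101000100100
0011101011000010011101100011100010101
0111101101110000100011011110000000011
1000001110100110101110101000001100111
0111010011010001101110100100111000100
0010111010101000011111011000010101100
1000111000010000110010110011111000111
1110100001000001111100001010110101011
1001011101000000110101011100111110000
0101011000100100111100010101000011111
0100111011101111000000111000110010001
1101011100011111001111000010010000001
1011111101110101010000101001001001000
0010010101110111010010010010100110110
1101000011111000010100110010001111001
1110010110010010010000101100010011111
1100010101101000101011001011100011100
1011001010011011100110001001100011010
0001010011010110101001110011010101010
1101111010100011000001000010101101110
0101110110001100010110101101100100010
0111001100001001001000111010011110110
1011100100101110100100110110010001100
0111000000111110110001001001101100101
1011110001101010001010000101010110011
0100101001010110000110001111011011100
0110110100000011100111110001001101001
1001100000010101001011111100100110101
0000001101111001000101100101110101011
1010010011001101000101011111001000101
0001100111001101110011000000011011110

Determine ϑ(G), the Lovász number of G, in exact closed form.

deg(626) = 18; N(626) = {218, 794, 381, 735, 622, 115, 437, 300, 508, 733, 951, 709, 510, 435, 590, 244, 731, 506}.
Vertex 444 has 18 neighbors: 594, 381, 560, 778, 735, 622, 857, 508, 638, 733, 352, 951, 510, 987, 846, 244, 419, 506.
Vertex 638 has 18 neighbors: 218, 594, 381, 560, 266, 778, 444, 622, 115, 437, 600, 285, 508, 951, 908, 987, 435, 731.
Vertex 285 has 18 neighbors: 794, 381, 266, 778, 115, 600, 129, 508, 638, 733, 709, 103, 987, 244, 731, 419, 309, 506.
Every vertex has degree 18 (N=37); Paley(37): SR with (k,λ,μ)=(18,8,9).
A has 3 distinct eigenvalues ≈ [18.0, 2.54138, -3.54138].
ϑ = −N·λ_min/(λ_max−λ_min) = −37·(-sqrt(37)/2 - 1/2)/(18−(-sqrt(37)/2 - 1/2)) = sqrt(37).
ϑ(G) ≈ 6.0827625.

sqrt(37)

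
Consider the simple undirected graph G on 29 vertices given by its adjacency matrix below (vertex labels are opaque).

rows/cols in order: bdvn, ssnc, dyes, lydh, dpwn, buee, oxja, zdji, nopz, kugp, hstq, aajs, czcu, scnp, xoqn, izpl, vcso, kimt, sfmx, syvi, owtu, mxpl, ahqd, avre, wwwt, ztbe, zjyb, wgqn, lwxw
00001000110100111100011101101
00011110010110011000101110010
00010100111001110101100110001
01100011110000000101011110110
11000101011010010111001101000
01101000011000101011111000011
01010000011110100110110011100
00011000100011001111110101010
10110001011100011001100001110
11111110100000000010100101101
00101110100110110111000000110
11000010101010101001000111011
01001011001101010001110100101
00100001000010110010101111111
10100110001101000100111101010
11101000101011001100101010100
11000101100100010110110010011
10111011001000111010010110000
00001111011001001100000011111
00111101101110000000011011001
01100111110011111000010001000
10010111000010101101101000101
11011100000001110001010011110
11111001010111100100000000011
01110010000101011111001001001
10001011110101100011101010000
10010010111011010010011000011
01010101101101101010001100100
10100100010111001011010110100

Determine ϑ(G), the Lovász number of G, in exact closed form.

sqrt(29)

Vertex zjyb has 14 neighbors: bdvn, lydh, oxja, nopz, kugp, hstq, czcu, scnp, izpl, sfmx, mxpl, ahqd, wgqn, lwxw.
N(izpl) = {bdvn, ssnc, dyes, dpwn, nopz, hstq, czcu, scnp, vcso, kimt, owtu, ahqd, wwwt, zjyb}, |N(izpl)| = 14.
N(dpwn) = {bdvn, ssnc, buee, zdji, kugp, hstq, czcu, izpl, kimt, sfmx, syvi, ahqd, avre, ztbe}, |N(dpwn)| = 14.
N(czcu) = {ssnc, dpwn, oxja, zdji, hstq, aajs, scnp, izpl, syvi, owtu, mxpl, avre, zjyb, lwxw}, |N(czcu)| = 14.
G on 29 vertices is 14-regular; SR(29,14,6,7) — a Paley graph.
spec(A) ≈ [14.0, 2.1926, -3.1926] (distinct, 4 d.p.).
With N=29: ϑ(G) = 29·(-(-sqrt(29)/2 - 1/2))/(14−(-sqrt(29)/2 - 1/2)) = sqrt(29).
Numerically 5.38516.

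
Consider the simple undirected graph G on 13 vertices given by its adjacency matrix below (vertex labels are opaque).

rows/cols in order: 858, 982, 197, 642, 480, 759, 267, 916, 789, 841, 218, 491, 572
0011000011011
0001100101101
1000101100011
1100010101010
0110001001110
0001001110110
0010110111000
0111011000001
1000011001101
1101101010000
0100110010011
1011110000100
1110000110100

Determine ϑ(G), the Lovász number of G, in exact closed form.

deg(480) = 6; N(480) = {982, 197, 267, 841, 218, 491}.
N(841) = {858, 982, 642, 480, 267, 789}, |N(841)| = 6.
Vertex 218 has 6 neighbors: 982, 480, 759, 789, 491, 572.
N(916) = {982, 197, 642, 759, 267, 572}, |N(916)| = 6.
deg(v) = 6 for all v (|V|=13); strongly regular (13,6,2,3).
Distinct eigenvalues (to 5 d.p.): [6.0, 1.30278, -2.30278].
λ_max=6, λ_min=-sqrt(13)/2 - 1/2; ϑ = −13·λ_min/(λ_max−λ_min) = sqrt(13).
≈ 3.605551275 (to 9 d.p.).

sqrt(13)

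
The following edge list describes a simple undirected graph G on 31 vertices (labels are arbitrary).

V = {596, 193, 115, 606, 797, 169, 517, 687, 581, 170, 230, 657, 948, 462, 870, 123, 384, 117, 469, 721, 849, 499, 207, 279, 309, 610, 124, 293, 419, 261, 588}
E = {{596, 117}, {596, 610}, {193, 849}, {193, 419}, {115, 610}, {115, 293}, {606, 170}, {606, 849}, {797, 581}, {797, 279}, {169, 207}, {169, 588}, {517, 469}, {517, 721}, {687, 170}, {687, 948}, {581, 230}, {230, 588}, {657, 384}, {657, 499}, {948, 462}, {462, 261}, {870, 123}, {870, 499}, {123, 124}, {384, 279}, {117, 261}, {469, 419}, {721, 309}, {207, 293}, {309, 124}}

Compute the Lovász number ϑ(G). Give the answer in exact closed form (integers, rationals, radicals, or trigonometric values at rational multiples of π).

deg(581) = 2; N(581) = {797, 230}.
Vertex 293 has 2 neighbors: 115, 207.
N(721) = {517, 309}, |N(721)| = 2.
Vertex 596 has 2 neighbors: 117, 610.
G on 31 vertices is 2-regular; this is C_{31}, the 31-cycle.
Distinct eigenvalues (to 3 d.p.): [2.0, 1.959, 1.838, 1.642, 1.378, 1.058, 0.695, 0.303, -0.101, -0.501, -0.881, -1.224, -1.518, -1.749, -1.908, -1.99].
−31·(-2*cos(pi/31)) / ((2)−(-2*cos(pi/31))) = 31*cos(pi/31)/(cos(pi/31) + 1) = ϑ(G).
Numerically 15.460135.
Check 15 ≤ 31*cos(pi/31)/(cos(pi/31) + 1) ≤ 16: both strict.

31*cos(pi/31)/(cos(pi/31) + 1)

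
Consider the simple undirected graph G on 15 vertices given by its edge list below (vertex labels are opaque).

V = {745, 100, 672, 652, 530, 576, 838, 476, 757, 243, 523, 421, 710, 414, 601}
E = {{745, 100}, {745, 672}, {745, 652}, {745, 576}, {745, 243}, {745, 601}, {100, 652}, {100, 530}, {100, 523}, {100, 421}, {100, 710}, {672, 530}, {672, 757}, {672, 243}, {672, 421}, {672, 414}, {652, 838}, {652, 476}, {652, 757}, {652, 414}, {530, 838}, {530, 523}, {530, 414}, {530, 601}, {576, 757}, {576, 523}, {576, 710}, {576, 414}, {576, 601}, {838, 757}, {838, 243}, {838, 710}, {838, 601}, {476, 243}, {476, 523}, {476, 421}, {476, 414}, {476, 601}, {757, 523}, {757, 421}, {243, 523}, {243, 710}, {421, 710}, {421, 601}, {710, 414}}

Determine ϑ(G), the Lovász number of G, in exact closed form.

deg(710) = 6; N(710) = {100, 576, 838, 243, 421, 414}.
deg(838) = 6; N(838) = {652, 530, 757, 243, 710, 601}.
Vertex 421 has 6 neighbors: 100, 672, 476, 757, 710, 601.
deg(652) = 6; N(652) = {745, 100, 838, 476, 757, 414}.
6-regular, N=15; Kneser K(6,2) on C(6,2)=15 vertices.
The 3 distinct eigenvalues: [6.0, 1.0, -3.0].
With N=15: ϑ(G) = 15·(-1*(-3))/(6−(-3)) = 5.
Numerically 5.000000.

5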